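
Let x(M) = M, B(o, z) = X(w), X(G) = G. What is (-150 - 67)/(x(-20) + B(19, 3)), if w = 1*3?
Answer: 217/17 ≈ 12.765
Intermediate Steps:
w = 3
B(o, z) = 3
(-150 - 67)/(x(-20) + B(19, 3)) = (-150 - 67)/(-20 + 3) = -217/(-17) = -217*(-1/17) = 217/17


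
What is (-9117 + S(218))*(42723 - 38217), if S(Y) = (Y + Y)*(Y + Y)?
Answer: 815491374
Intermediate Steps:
S(Y) = 4*Y² (S(Y) = (2*Y)*(2*Y) = 4*Y²)
(-9117 + S(218))*(42723 - 38217) = (-9117 + 4*218²)*(42723 - 38217) = (-9117 + 4*47524)*4506 = (-9117 + 190096)*4506 = 180979*4506 = 815491374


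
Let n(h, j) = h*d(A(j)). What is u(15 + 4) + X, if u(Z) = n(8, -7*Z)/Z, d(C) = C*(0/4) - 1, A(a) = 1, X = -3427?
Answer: -65121/19 ≈ -3427.4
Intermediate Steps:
d(C) = -1 (d(C) = C*(0*(1/4)) - 1 = C*0 - 1 = 0 - 1 = -1)
n(h, j) = -h (n(h, j) = h*(-1) = -h)
u(Z) = -8/Z (u(Z) = (-1*8)/Z = -8/Z)
u(15 + 4) + X = -8/(15 + 4) - 3427 = -8/19 - 3427 = -65121/19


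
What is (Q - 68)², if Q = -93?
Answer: 25921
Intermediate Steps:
(Q - 68)² = (-93 - 68)² = (-161)² = 25921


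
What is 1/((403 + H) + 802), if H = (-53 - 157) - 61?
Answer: 1/934 ≈ 0.0010707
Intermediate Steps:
H = -271 (H = -210 - 61 = -271)
1/((403 + H) + 802) = 1/((403 - 271) + 802) = 1/(132 + 802) = 1/934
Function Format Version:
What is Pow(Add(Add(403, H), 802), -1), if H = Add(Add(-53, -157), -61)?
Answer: Rational(1, 934) ≈ 0.0010707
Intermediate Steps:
H = -271 (H = Add(-210, -61) = -271)
Pow(Add(Add(403, H), 802), -1) = Pow(Add(Add(403, -271), 802), -1) = Pow(Add(132, 802), -1) = Pow(934, -1) = Rational(1, 934)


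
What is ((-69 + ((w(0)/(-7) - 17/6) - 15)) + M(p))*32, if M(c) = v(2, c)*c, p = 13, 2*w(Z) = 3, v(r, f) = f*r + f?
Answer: 282208/21 ≈ 13438.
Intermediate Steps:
v(r, f) = f + f*r
w(Z) = 3/2 (w(Z) = (1/2)*3 = 3/2)
M(c) = 3*c**2 (M(c) = (c*(1 + 2))*c = (c*3)*c = (3*c)*c = 3*c**2)
((-69 + ((w(0)/(-7) - 17/6) - 15)) + M(p))*32 = ((-69 + (((3/2)/(-7) - 17/6) - 15)) + 3*13**2)*32 = ((-69 + (((3/2)*(-1/7) - 17*1/6) - 15)) + 3*169)*32 = ((-69 + ((-3/14 - 17/6) - 15)) + 507)*32 = ((-69 + (-64/21 - 15)) + 507)*32 = ((-69 - 379/21) + 507)*32 = (-1828/21 + 507)*32 = (8819/21)*32 = 282208/21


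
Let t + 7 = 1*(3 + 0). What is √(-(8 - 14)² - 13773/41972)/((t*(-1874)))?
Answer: I*√15999359145/157311056 ≈ 0.00080407*I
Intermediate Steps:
t = -4 (t = -7 + 1*(3 + 0) = -7 + 1*3 = -7 + 3 = -4)
√(-(8 - 14)² - 13773/41972)/((t*(-1874))) = √(-(8 - 14)² - 13773/41972)/((-4*(-1874))) = √(-1*(-6)² - 13773*1/41972)/7496 = √(-1*36 - 13773/41972)*(1/7496) = √(-36 - 13773/41972)*(1/7496) = √(-1524765/41972)*(1/7496) = (I*√15999359145/20986)*(1/7496) = I*√15999359145/157311056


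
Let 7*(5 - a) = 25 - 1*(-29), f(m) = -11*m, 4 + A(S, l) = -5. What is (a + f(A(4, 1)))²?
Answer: 454276/49 ≈ 9270.9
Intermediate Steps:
A(S, l) = -9 (A(S, l) = -4 - 5 = -9)
a = -19/7 (a = 5 - (25 - 1*(-29))/7 = 5 - (25 + 29)/7 = 5 - ⅐*54 = 5 - 54/7 = -19/7 ≈ -2.7143)
(a + f(A(4, 1)))² = (-19/7 - 11*(-9))² = (-19/7 + 99)² = (674/7)² = 454276/49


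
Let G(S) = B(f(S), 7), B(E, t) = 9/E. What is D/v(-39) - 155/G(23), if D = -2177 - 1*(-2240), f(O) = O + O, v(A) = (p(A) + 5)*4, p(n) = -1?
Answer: -113513/144 ≈ -788.29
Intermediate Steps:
v(A) = 16 (v(A) = (-1 + 5)*4 = 4*4 = 16)
f(O) = 2*O
D = 63 (D = -2177 + 2240 = 63)
G(S) = 9/(2*S) (G(S) = 9/((2*S)) = 9*(1/(2*S)) = 9/(2*S))
D/v(-39) - 155/G(23) = 63/16 - 155/((9/2)/23) = 63*(1/16) - 155/((9/2)*(1/23)) = 63/16 - 155/9/46 = 63/16 - 155*46/9 = 63/16 - 7130/9 = -113513/144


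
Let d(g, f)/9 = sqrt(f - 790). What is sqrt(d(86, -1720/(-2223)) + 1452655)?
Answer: sqrt(88625028895 + 3705*I*sqrt(17333966))/247 ≈ 1205.3 + 0.10489*I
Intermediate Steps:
d(g, f) = 9*sqrt(-790 + f) (d(g, f) = 9*sqrt(f - 790) = 9*sqrt(-790 + f))
sqrt(d(86, -1720/(-2223)) + 1452655) = sqrt(9*sqrt(-790 - 1720/(-2223)) + 1452655) = sqrt(9*sqrt(-790 - 1720*(-1/2223)) + 1452655) = sqrt(9*sqrt(-790 + 1720/2223) + 1452655) = sqrt(9*sqrt(-1754450/2223) + 1452655) = sqrt(9*(5*I*sqrt(17333966)/741) + 1452655) = sqrt(15*I*sqrt(17333966)/247 + 1452655) = sqrt(1452655 + 15*I*sqrt(17333966)/247)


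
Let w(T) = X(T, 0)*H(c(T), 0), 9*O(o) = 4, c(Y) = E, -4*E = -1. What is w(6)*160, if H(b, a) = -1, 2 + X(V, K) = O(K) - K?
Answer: 2240/9 ≈ 248.89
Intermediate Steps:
E = 1/4 (E = -1/4*(-1) = 1/4 ≈ 0.25000)
c(Y) = 1/4
O(o) = 4/9 (O(o) = (1/9)*4 = 4/9)
X(V, K) = -14/9 - K (X(V, K) = -2 + (4/9 - K) = -14/9 - K)
w(T) = 14/9 (w(T) = (-14/9 - 1*0)*(-1) = (-14/9 + 0)*(-1) = -14/9*(-1) = 14/9)
w(6)*160 = (14/9)*160 = 2240/9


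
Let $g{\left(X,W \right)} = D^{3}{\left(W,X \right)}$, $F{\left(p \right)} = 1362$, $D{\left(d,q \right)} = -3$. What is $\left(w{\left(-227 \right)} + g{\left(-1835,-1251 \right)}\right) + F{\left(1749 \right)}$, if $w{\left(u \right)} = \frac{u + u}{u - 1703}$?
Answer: $\frac{1288502}{965} \approx 1335.2$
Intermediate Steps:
$w{\left(u \right)} = \frac{2 u}{-1703 + u}$
$g{\left(X,W \right)} = -27$ ($g{\left(X,W \right)} = \left(-3\right)^{3} = -27$)
$\left(w{\left(-227 \right)} + g{\left(-1835,-1251 \right)}\right) + F{\left(1749 \right)} = \left(2 \left(-227\right) \frac{1}{-1703 - 227} - 27\right) + 1362 = \left(2 \left(-227\right) \frac{1}{-1930} - 27\right) + 1362 = \left(2 \left(-227\right) \left(- \frac{1}{1930}\right) - 27\right) + 1362 = \left(\frac{227}{965} - 27\right) + 1362 = - \frac{25828}{965} + 1362 = \frac{1288502}{965}$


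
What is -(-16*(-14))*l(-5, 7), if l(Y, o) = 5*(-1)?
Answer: 1120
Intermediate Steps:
l(Y, o) = -5
-(-16*(-14))*l(-5, 7) = -(-16*(-14))*(-5) = -224*(-5) = -1*(-1120) = 1120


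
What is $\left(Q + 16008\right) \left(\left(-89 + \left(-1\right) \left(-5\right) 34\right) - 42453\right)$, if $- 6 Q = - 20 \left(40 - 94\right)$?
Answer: $-670664016$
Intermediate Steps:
$Q = -180$ ($Q = - \frac{\left(-20\right) \left(40 - 94\right)}{6} = - \frac{\left(-20\right) \left(-54\right)}{6} = \left(- \frac{1}{6}\right) 1080 = -180$)
$\left(Q + 16008\right) \left(\left(-89 + \left(-1\right) \left(-5\right) 34\right) - 42453\right) = \left(-180 + 16008\right) \left(\left(-89 + \left(-1\right) \left(-5\right) 34\right) - 42453\right) = 15828 \left(\left(-89 + 5 \cdot 34\right) - 42453\right) = 15828 \left(\left(-89 + 170\right) - 42453\right) = 15828 \left(81 - 42453\right) = 15828 \left(-42372\right) = -670664016$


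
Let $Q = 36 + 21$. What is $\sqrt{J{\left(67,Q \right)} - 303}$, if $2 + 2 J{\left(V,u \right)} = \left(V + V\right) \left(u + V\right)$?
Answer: $2 \sqrt{2001} \approx 89.465$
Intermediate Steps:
$Q = 57$
$J{\left(V,u \right)} = -1 + V \left(V + u\right)$ ($J{\left(V,u \right)} = -1 + \frac{\left(V + V\right) \left(u + V\right)}{2} = -1 + \frac{2 V \left(V + u\right)}{2} = -1 + V \left(V + u\right)$)
$\sqrt{J{\left(67,Q \right)} - 303} = \sqrt{\left(-1 + 67^{2} + 67 \cdot 57\right) - 303} = \sqrt{\left(-1 + 4489 + 3819\right) - 303} = \sqrt{8307 - 303} = \sqrt{8004} = 2 \sqrt{2001}$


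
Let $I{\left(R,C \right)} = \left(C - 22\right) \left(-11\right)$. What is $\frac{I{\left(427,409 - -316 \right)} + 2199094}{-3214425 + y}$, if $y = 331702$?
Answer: $- \frac{2191361}{2882723} \approx -0.76017$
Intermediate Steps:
$I{\left(R,C \right)} = 242 - 11 C$ ($I{\left(R,C \right)} = \left(-22 + C\right) \left(-11\right) = 242 - 11 C$)
$\frac{I{\left(427,409 - -316 \right)} + 2199094}{-3214425 + y} = \frac{\left(242 - 11 \left(409 - -316\right)\right) + 2199094}{-3214425 + 331702} = \frac{\left(242 - 11 \left(409 + 316\right)\right) + 2199094}{-2882723} = \left(\left(242 - 7975\right) + 2199094\right) \left(- \frac{1}{2882723}\right) = \left(-7733 + 2199094\right) \left(- \frac{1}{2882723}\right) = 2191361 \left(- \frac{1}{2882723}\right) = - \frac{2191361}{2882723}$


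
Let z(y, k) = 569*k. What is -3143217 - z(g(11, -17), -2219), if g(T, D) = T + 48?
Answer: -1880606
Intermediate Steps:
g(T, D) = 48 + T
-3143217 - z(g(11, -17), -2219) = -3143217 - 569*(-2219) = -3143217 - 1*(-1262611) = -3143217 + 1262611 = -1880606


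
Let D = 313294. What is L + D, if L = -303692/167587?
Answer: 52503697886/167587 ≈ 3.1329e+5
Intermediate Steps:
L = -303692/167587 (L = -303692*1/167587 = -303692/167587 ≈ -1.8121)
L + D = -303692/167587 + 313294 = 52503697886/167587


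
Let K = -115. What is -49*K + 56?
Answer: 5691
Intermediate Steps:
-49*K + 56 = -49*(-115) + 56 = 5635 + 56 = 5691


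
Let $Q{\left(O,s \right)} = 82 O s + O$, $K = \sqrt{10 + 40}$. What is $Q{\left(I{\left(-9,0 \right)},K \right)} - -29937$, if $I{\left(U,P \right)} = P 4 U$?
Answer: $29937$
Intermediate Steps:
$I{\left(U,P \right)} = 4 P U$
$K = 5 \sqrt{2}$ ($K = \sqrt{50} = 5 \sqrt{2} \approx 7.0711$)
$Q{\left(O,s \right)} = O + 82 O s$ ($Q{\left(O,s \right)} = 82 O s + O = O + 82 O s$)
$Q{\left(I{\left(-9,0 \right)},K \right)} - -29937 = 4 \cdot 0 \left(-9\right) \left(1 + 82 \cdot 5 \sqrt{2}\right) - -29937 = 0 \left(1 + 410 \sqrt{2}\right) + 29937 = 0 + 29937 = 29937$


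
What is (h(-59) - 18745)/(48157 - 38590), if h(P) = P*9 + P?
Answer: -6445/3189 ≈ -2.0210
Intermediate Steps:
h(P) = 10*P (h(P) = 9*P + P = 10*P)
(h(-59) - 18745)/(48157 - 38590) = (10*(-59) - 18745)/(48157 - 38590) = (-590 - 18745)/9567 = -19335*1/9567 = -6445/3189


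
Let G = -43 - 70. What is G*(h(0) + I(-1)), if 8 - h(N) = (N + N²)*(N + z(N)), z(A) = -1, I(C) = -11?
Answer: 339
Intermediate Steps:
G = -113
h(N) = 8 - (-1 + N)*(N + N²) (h(N) = 8 - (N + N²)*(N - 1) = 8 - (N + N²)*(-1 + N) = 8 - (-1 + N)*(N + N²))
G*(h(0) + I(-1)) = -113*((8 + 0 - 1*0³) - 11) = -113*((8 + 0 - 1*0) - 11) = -113*((8 + 0 + 0) - 11) = -113*(8 - 11) = -113*(-3) = 339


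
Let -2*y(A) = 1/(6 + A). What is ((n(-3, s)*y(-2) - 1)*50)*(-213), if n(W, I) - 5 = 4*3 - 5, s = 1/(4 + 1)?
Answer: 26625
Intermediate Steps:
s = ⅕ (s = 1/5 = ⅕ ≈ 0.20000)
n(W, I) = 12 (n(W, I) = 5 + (4*3 - 5) = 5 + (12 - 5) = 5 + 7 = 12)
y(A) = -1/(2*(6 + A))
((n(-3, s)*y(-2) - 1)*50)*(-213) = ((12*(-1/(12 + 2*(-2))) - 1)*50)*(-213) = ((12*(-1/(12 - 4)) - 1)*50)*(-213) = ((12*(-1/8) - 1)*50)*(-213) = ((12*(-1*⅛) - 1)*50)*(-213) = ((12*(-⅛) - 1)*50)*(-213) = ((-3/2 - 1)*50)*(-213) = -5/2*50*(-213) = -125*(-213) = 26625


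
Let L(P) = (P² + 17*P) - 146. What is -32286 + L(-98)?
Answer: -24494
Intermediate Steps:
L(P) = -146 + P² + 17*P
-32286 + L(-98) = -32286 + (-146 + (-98)² + 17*(-98)) = -32286 + (-146 + 9604 - 1666) = -32286 + 7792 = -24494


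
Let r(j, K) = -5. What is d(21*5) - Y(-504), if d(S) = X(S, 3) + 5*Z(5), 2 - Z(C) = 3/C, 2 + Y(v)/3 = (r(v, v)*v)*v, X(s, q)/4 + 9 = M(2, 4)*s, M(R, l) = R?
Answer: 3811057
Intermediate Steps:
X(s, q) = -36 + 8*s (X(s, q) = -36 + 4*(2*s) = -36 + 8*s)
Y(v) = -6 - 15*v**2 (Y(v) = -6 + 3*((-5*v)*v) = -6 + 3*(-5*v**2) = -6 - 15*v**2)
Z(C) = 2 - 3/C
d(S) = -29 + 8*S (d(S) = (-36 + 8*S) + 5*(2 - 3/5) = (-36 + 8*S) + 5*(7/5) = (-36 + 8*S) + 7 = -29 + 8*S)
d(21*5) - Y(-504) = (-29 + 8*(21*5)) - (-6 - 15*(-504)**2) = (-29 + 8*105) - (-6 - 15*254016) = (-29 + 840) - (-6 - 3810240) = 811 - 1*(-3810246) = 811 + 3810246 = 3811057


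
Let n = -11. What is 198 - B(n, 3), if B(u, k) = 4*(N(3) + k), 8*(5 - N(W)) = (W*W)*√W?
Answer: 166 + 9*√3/2 ≈ 173.79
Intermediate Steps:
N(W) = 5 - W^(5/2)/8 (N(W) = 5 - W*W*√W/8 = 5 - W²*√W/8 = 5 - W^(5/2)/8)
B(u, k) = 20 + 4*k - 9*√3/2 (B(u, k) = 4*((5 - 9*√3/8) + k) = 4*(5 + k - 9*√3/8) = 20 + 4*k - 9*√3/2)
198 - B(n, 3) = 198 - (20 + 4*3 - 9*√3/2) = 198 - (20 + 12 - 9*√3/2) = 198 - (32 - 9*√3/2) = 198 + (-32 + 9*√3/2) = 166 + 9*√3/2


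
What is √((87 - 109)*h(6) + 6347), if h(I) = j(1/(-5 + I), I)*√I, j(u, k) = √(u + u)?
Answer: √(6347 - 44*√3) ≈ 79.188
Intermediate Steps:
j(u, k) = √2*√u (j(u, k) = √(2*u) = √2*√u)
h(I) = √2*√I*√(1/(-5 + I)) (h(I) = (√2*√(1/(-5 + I)))*√I = √2*√I*√(1/(-5 + I)))
√((87 - 109)*h(6) + 6347) = √((87 - 109)*(√2*√6*√(1/(-5 + 6))) + 6347) = √(-22*√2*√6*√(1/1) + 6347) = √(-22*√2*√6*√1 + 6347) = √(-22*√2*√6 + 6347) = √(-44*√3 + 6347) = √(6347 - 44*√3)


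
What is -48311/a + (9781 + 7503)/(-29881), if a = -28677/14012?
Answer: 20226961192624/856897437 ≈ 23605.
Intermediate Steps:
a = -28677/14012 (a = -28677*1/14012 = -28677/14012 ≈ -2.0466)
-48311/a + (9781 + 7503)/(-29881) = -48311/(-28677/14012) + (9781 + 7503)/(-29881) = -48311*(-14012/28677) + 17284*(-1/29881) = 676933732/28677 - 17284/29881 = 20226961192624/856897437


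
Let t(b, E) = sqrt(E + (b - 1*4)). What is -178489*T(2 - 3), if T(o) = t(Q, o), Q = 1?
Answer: -356978*I ≈ -3.5698e+5*I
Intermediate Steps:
t(b, E) = sqrt(-4 + E + b) (t(b, E) = sqrt(E + (b - 4)) = sqrt(E + (-4 + b)) = sqrt(-4 + E + b))
T(o) = sqrt(-3 + o) (T(o) = sqrt(-4 + o + 1) = sqrt(-3 + o))
-178489*T(2 - 3) = -178489*sqrt(-3 + (2 - 3)) = -178489*sqrt(-3 - 1) = -356978*I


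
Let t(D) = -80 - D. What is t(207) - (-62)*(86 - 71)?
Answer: 643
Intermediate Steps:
t(207) - (-62)*(86 - 71) = (-80 - 1*207) - (-62)*(86 - 71) = (-80 - 207) - (-62)*15 = -287 - 1*(-930) = -287 + 930 = 643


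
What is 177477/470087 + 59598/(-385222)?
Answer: 20175899934/90543927157 ≈ 0.22283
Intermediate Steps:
177477/470087 + 59598/(-385222) = 177477*(1/470087) + 59598*(-1/385222) = 177477/470087 - 29799/192611 = 20175899934/90543927157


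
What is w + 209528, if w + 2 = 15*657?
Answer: 219381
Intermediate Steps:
w = 9853 (w = -2 + 15*657 = -2 + 9855 = 9853)
w + 209528 = 9853 + 209528 = 219381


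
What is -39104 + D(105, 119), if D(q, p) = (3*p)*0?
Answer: -39104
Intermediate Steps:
D(q, p) = 0
-39104 + D(105, 119) = -39104 + 0 = -39104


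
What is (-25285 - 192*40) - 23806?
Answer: -56771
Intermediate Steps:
(-25285 - 192*40) - 23806 = (-25285 - 7680) - 23806 = -32965 - 23806 = -56771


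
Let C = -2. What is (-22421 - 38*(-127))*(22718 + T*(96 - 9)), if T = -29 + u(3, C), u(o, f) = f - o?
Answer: -347677200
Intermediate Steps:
T = -34 (T = -29 + (-2 - 1*3) = -29 + (-2 - 3) = -29 - 5 = -34)
(-22421 - 38*(-127))*(22718 + T*(96 - 9)) = (-22421 - 38*(-127))*(22718 - 34*(96 - 9)) = (-22421 + 4826)*(22718 - 34*87) = -17595*(22718 - 2958) = -17595*19760 = -347677200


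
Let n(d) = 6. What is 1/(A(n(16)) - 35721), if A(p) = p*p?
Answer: -1/35685 ≈ -2.8023e-5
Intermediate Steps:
A(p) = p²
1/(A(n(16)) - 35721) = 1/(6² - 35721) = 1/(36 - 35721) = 1/(-35685) = -1/35685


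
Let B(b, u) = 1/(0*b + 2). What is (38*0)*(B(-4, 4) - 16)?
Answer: 0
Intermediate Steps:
B(b, u) = ½ (B(b, u) = 1/(0 + 2) = 1/2 = ½)
(38*0)*(B(-4, 4) - 16) = (38*0)*(½ - 16) = 0*(-31/2) = 0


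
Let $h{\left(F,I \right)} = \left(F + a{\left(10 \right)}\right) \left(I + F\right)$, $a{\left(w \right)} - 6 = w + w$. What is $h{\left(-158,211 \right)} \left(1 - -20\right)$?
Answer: $-146916$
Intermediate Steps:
$a{\left(w \right)} = 6 + 2 w$ ($a{\left(w \right)} = 6 + \left(w + w\right) = 6 + 2 w$)
$h{\left(F,I \right)} = \left(26 + F\right) \left(F + I\right)$ ($h{\left(F,I \right)} = \left(F + \left(6 + 2 \cdot 10\right)\right) \left(I + F\right) = \left(F + \left(6 + 20\right)\right) \left(F + I\right) = \left(F + 26\right) \left(F + I\right) = \left(26 + F\right) \left(F + I\right)$)
$h{\left(-158,211 \right)} \left(1 - -20\right) = \left(\left(-158\right)^{2} + 26 \left(-158\right) + 26 \cdot 211 - 33338\right) \left(1 - -20\right) = \left(24964 - 4108 + 5486 - 33338\right) \left(1 + 20\right) = \left(-6996\right) 21 = -146916$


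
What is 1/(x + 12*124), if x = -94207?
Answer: -1/92719 ≈ -1.0785e-5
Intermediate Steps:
1/(x + 12*124) = 1/(-94207 + 12*124) = 1/(-94207 + 1488) = 1/(-92719) = -1/92719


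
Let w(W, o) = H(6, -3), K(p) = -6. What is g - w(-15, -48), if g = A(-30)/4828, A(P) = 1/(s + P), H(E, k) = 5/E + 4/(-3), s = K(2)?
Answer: 86903/173808 ≈ 0.49999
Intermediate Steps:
s = -6
H(E, k) = -4/3 + 5/E (H(E, k) = 5/E + 4*(-⅓) = 5/E - 4/3 = -4/3 + 5/E)
w(W, o) = -½ (w(W, o) = -4/3 + 5/6 = -4/3 + 5*(⅙) = -4/3 + ⅚ = -½)
A(P) = 1/(-6 + P)
g = -1/173808 (g = 1/(-6 - 30*4828) = (1/4828)/(-36) = -1/36*1/4828 = -1/173808 ≈ -5.7535e-6)
g - w(-15, -48) = -1/173808 - 1*(-½) = -1/173808 + ½ = 86903/173808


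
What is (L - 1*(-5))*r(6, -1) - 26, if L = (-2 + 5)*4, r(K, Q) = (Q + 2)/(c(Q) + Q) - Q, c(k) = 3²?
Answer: -55/8 ≈ -6.8750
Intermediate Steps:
c(k) = 9
r(K, Q) = -Q + (2 + Q)/(9 + Q) (r(K, Q) = (Q + 2)/(9 + Q) - Q = (2 + Q)/(9 + Q) - Q = -Q + (2 + Q)/(9 + Q))
L = 12 (L = 3*4 = 12)
(L - 1*(-5))*r(6, -1) - 26 = (12 - 1*(-5))*((2 - 1*(-1)² - 8*(-1))/(9 - 1)) - 26 = (12 + 5)*((2 - 1*1 + 8)/8) - 26 = 17*((2 - 1 + 8)/8) - 26 = 17*((⅛)*9) - 26 = 17*(9/8) - 26 = 153/8 - 26 = -55/8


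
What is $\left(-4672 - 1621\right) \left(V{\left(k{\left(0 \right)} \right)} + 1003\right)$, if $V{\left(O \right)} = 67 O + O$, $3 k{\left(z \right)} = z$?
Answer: $-6311879$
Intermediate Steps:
$k{\left(z \right)} = \frac{z}{3}$
$V{\left(O \right)} = 68 O$
$\left(-4672 - 1621\right) \left(V{\left(k{\left(0 \right)} \right)} + 1003\right) = \left(-4672 - 1621\right) \left(68 \cdot \frac{1}{3} \cdot 0 + 1003\right) = - 6293 \left(68 \cdot 0 + 1003\right) = - 6293 \left(0 + 1003\right) = \left(-6293\right) 1003 = -6311879$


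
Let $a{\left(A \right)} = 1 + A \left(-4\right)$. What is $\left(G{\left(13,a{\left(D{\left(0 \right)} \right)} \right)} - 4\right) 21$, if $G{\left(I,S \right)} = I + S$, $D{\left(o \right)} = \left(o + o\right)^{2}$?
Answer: $210$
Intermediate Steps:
$D{\left(o \right)} = 4 o^{2}$ ($D{\left(o \right)} = \left(2 o\right)^{2} = 4 o^{2}$)
$a{\left(A \right)} = 1 - 4 A$
$\left(G{\left(13,a{\left(D{\left(0 \right)} \right)} \right)} - 4\right) 21 = \left(\left(13 + \left(1 - 4 \cdot 4 \cdot 0^{2}\right)\right) - 4\right) 21 = \left(\left(13 + \left(1 - 4 \cdot 4 \cdot 0\right)\right) - 4\right) 21 = \left(\left(13 + \left(1 - 0\right)\right) - 4\right) 21 = \left(\left(13 + \left(1 + 0\right)\right) - 4\right) 21 = \left(\left(13 + 1\right) - 4\right) 21 = \left(14 - 4\right) 21 = 10 \cdot 21 = 210$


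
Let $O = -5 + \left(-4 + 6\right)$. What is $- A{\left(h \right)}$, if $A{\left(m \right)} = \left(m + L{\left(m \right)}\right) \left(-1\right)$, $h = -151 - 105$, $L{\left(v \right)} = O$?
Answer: $-259$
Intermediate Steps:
$O = -3$ ($O = -5 + 2 = -3$)
$L{\left(v \right)} = -3$
$h = -256$
$A{\left(m \right)} = 3 - m$ ($A{\left(m \right)} = \left(m - 3\right) \left(-1\right) = \left(-3 + m\right) \left(-1\right) = 3 - m$)
$- A{\left(h \right)} = - (3 - -256) = - (3 + 256) = \left(-1\right) 259 = -259$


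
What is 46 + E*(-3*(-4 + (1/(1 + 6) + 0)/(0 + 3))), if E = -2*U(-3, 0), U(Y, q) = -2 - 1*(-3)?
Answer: 156/7 ≈ 22.286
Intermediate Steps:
U(Y, q) = 1 (U(Y, q) = -2 + 3 = 1)
E = -2 (E = -2*1 = -2)
46 + E*(-3*(-4 + (1/(1 + 6) + 0)/(0 + 3))) = 46 - (-6)*(-4 + (1/(1 + 6) + 0)/(0 + 3)) = 46 - (-6)*(-4 + (1/7 + 0)/3) = 46 - (-6)*(-4 + (⅐ + 0)*(⅓)) = 46 - (-6)*(-4 + (⅐)*(⅓)) = 46 - (-6)*(-4 + 1/21) = 46 - (-6)*(-83)/21 = 46 - 2*83/7 = 46 - 166/7 = 156/7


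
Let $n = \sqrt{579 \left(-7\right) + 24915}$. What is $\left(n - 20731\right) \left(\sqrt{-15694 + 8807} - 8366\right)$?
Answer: $\left(8366 - i \sqrt{6887}\right) \left(20731 - 3 \sqrt{2318}\right) \approx 1.7223 \cdot 10^{8} - 1.7084 \cdot 10^{6} i$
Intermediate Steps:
$n = 3 \sqrt{2318}$ ($n = \sqrt{-4053 + 24915} = \sqrt{20862} = 3 \sqrt{2318} \approx 144.44$)
$\left(n - 20731\right) \left(\sqrt{-15694 + 8807} - 8366\right) = \left(3 \sqrt{2318} - 20731\right) \left(\sqrt{-15694 + 8807} - 8366\right) = \left(-20731 + 3 \sqrt{2318}\right) \left(\sqrt{-6887} - 8366\right) = \left(-20731 + 3 \sqrt{2318}\right) \left(i \sqrt{6887} - 8366\right) = \left(-20731 + 3 \sqrt{2318}\right) \left(-8366 + i \sqrt{6887}\right)$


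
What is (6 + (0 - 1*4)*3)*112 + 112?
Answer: -560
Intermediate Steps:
(6 + (0 - 1*4)*3)*112 + 112 = (6 + (0 - 4)*3)*112 + 112 = (6 - 4*3)*112 + 112 = (6 - 12)*112 + 112 = -6*112 + 112 = -672 + 112 = -560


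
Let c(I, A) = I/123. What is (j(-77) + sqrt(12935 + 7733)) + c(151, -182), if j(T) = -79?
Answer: -9566/123 + 2*sqrt(5167) ≈ 65.991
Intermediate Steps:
c(I, A) = I/123 (c(I, A) = I*(1/123) = I/123)
(j(-77) + sqrt(12935 + 7733)) + c(151, -182) = (-79 + sqrt(12935 + 7733)) + (1/123)*151 = (-79 + sqrt(20668)) + 151/123 = (-79 + 2*sqrt(5167)) + 151/123 = -9566/123 + 2*sqrt(5167)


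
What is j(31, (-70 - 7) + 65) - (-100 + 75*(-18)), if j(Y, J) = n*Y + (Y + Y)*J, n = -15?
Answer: 241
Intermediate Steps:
j(Y, J) = -15*Y + 2*J*Y (j(Y, J) = -15*Y + (Y + Y)*J = -15*Y + (2*Y)*J = -15*Y + 2*J*Y)
j(31, (-70 - 7) + 65) - (-100 + 75*(-18)) = 31*(-15 + 2*((-70 - 7) + 65)) - (-100 + 75*(-18)) = 31*(-15 + 2*(-77 + 65)) - (-100 - 1350) = 31*(-15 + 2*(-12)) - 1*(-1450) = 31*(-15 - 24) + 1450 = 31*(-39) + 1450 = -1209 + 1450 = 241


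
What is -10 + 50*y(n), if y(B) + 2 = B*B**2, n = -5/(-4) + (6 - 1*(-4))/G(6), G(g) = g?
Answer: 976835/864 ≈ 1130.6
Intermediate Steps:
n = 35/12 (n = -5/(-4) + (6 - 1*(-4))/6 = -5*(-1/4) + (6 + 4)*(1/6) = 5/4 + 10*(1/6) = 5/4 + 5/3 = 35/12 ≈ 2.9167)
y(B) = -2 + B**3 (y(B) = -2 + B*B**2 = -2 + B**3)
-10 + 50*y(n) = -10 + 50*(-2 + (35/12)**3) = -10 + 50*(-2 + 42875/1728) = -10 + 50*(39419/1728) = -10 + 985475/864 = 976835/864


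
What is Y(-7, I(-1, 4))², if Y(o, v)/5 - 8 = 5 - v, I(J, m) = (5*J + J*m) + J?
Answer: 13225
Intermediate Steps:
I(J, m) = 6*J + J*m
Y(o, v) = 65 - 5*v (Y(o, v) = 40 + 5*(5 - v) = 40 + (25 - 5*v) = 65 - 5*v)
Y(-7, I(-1, 4))² = (65 - (-5)*(6 + 4))² = (65 - (-5)*10)² = (65 - 5*(-10))² = (65 + 50)² = 115² = 13225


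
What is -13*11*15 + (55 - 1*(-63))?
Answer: -2027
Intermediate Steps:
-13*11*15 + (55 - 1*(-63)) = -143*15 + (55 + 63) = -2145 + 118 = -2027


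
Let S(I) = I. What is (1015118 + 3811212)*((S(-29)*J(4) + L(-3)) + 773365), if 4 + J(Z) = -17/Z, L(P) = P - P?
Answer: 7467338799805/2 ≈ 3.7337e+12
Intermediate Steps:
L(P) = 0
J(Z) = -4 - 17/Z
(1015118 + 3811212)*((S(-29)*J(4) + L(-3)) + 773365) = (1015118 + 3811212)*((-29*(-4 - 17/4) + 0) + 773365) = 4826330*((-29*(-4 - 17*¼) + 0) + 773365) = 4826330*((-29*(-4 - 17/4) + 0) + 773365) = 4826330*((-29*(-33/4) + 0) + 773365) = 4826330*((957/4 + 0) + 773365) = 4826330*(957/4 + 773365) = 4826330*(3094417/4) = 7467338799805/2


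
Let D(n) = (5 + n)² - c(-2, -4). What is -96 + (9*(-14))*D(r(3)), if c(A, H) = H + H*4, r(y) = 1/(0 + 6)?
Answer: -11959/2 ≈ -5979.5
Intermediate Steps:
r(y) = ⅙ (r(y) = 1/6 = ⅙)
c(A, H) = 5*H (c(A, H) = H + 4*H = 5*H)
D(n) = 20 + (5 + n)² (D(n) = (5 + n)² - 5*(-4) = (5 + n)² - 1*(-20) = (5 + n)² + 20 = 20 + (5 + n)²)
-96 + (9*(-14))*D(r(3)) = -96 + (9*(-14))*(20 + (5 + ⅙)²) = -96 - 126*(20 + (31/6)²) = -96 - 126*(20 + 961/36) = -96 - 126*1681/36 = -96 - 11767/2 = -11959/2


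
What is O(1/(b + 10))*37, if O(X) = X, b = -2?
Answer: 37/8 ≈ 4.6250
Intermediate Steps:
O(1/(b + 10))*37 = 37/(-2 + 10) = 37/8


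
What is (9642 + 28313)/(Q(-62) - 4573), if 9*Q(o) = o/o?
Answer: -341595/41156 ≈ -8.3000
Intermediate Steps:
Q(o) = ⅑ (Q(o) = (o/o)/9 = (⅑)*1 = ⅑)
(9642 + 28313)/(Q(-62) - 4573) = (9642 + 28313)/(⅑ - 4573) = 37955/(-41156/9) = 37955*(-9/41156) = -341595/41156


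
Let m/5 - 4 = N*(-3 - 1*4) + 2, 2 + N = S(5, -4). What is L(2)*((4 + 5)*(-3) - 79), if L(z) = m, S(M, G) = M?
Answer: 7950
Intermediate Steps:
N = 3 (N = -2 + 5 = 3)
m = -75 (m = 20 + 5*(3*(-3 - 1*4) + 2) = 20 + 5*(3*(-3 - 4) + 2) = 20 + 5*(3*(-7) + 2) = 20 + 5*(-21 + 2) = 20 + 5*(-19) = 20 - 95 = -75)
L(z) = -75
L(2)*((4 + 5)*(-3) - 79) = -75*((4 + 5)*(-3) - 79) = -75*(9*(-3) - 79) = -75*(-27 - 79) = -75*(-106) = 7950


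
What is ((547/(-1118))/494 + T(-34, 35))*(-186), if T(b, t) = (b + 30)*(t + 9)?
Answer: 9039966327/276146 ≈ 32736.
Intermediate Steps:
T(b, t) = (9 + t)*(30 + b) (T(b, t) = (30 + b)*(9 + t) = (9 + t)*(30 + b))
((547/(-1118))/494 + T(-34, 35))*(-186) = ((547/(-1118))/494 + (270 + 9*(-34) + 30*35 - 34*35))*(-186) = ((547*(-1/1118))*(1/494) + (270 - 306 + 1050 - 1190))*(-186) = (-547/1118*1/494 - 176)*(-186) = (-547/552292 - 176)*(-186) = -97203939/552292*(-186) = 9039966327/276146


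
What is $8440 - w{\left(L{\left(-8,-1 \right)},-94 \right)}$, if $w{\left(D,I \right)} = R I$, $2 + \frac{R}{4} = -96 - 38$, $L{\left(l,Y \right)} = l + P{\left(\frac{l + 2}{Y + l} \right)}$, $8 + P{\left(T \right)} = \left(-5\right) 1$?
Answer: $-42696$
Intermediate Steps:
$P{\left(T \right)} = -13$ ($P{\left(T \right)} = -8 - 5 = -13$)
$L{\left(l,Y \right)} = -13 + l$ ($L{\left(l,Y \right)} = l - 13 = -13 + l$)
$R = -544$ ($R = -8 + 4 \left(-96 - 38\right) = -8 + 4 \left(-134\right) = -8 - 536 = -544$)
$w{\left(D,I \right)} = - 544 I$
$8440 - w{\left(L{\left(-8,-1 \right)},-94 \right)} = 8440 - \left(-544\right) \left(-94\right) = 8440 - 51136 = -42696$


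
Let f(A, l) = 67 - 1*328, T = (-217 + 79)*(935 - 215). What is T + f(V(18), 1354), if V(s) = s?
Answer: -99621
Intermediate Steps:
T = -99360 (T = -138*720 = -99360)
f(A, l) = -261 (f(A, l) = 67 - 328 = -261)
T + f(V(18), 1354) = -99360 - 261 = -99621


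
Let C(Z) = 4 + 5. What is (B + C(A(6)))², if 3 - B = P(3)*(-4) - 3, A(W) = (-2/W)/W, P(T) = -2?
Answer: 49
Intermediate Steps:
A(W) = -2/W²
C(Z) = 9
B = -2 (B = 3 - (-2*(-4) - 3) = 3 - (8 - 3) = 3 - 1*5 = 3 - 5 = -2)
(B + C(A(6)))² = (-2 + 9)² = 7² = 49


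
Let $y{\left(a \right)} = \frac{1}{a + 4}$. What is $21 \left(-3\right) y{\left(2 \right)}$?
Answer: $- \frac{21}{2} \approx -10.5$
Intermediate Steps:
$y{\left(a \right)} = \frac{1}{4 + a}$
$21 \left(-3\right) y{\left(2 \right)} = \frac{21 \left(-3\right)}{4 + 2} = - \frac{63}{6} = \left(-63\right) \frac{1}{6} = - \frac{21}{2}$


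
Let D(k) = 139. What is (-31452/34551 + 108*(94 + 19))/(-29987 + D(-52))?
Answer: -17567873/42969927 ≈ -0.40884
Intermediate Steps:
(-31452/34551 + 108*(94 + 19))/(-29987 + D(-52)) = (-31452/34551 + 108*(94 + 19))/(-29987 + 139) = (-31452*1/34551 + 108*113)/(-29848) = (-10484/11517 + 12204)*(-1/29848) = (140542984/11517)*(-1/29848) = -17567873/42969927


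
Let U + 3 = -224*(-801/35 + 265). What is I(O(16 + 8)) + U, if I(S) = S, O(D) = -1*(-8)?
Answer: -271143/5 ≈ -54229.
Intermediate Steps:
O(D) = 8
U = -271183/5 (U = -3 - 224*(-801/35 + 265) = -3 - 224*8474/35 = -3 - 271168/5 = -271183/5 ≈ -54237.)
I(O(16 + 8)) + U = 8 - 271183/5 = -271143/5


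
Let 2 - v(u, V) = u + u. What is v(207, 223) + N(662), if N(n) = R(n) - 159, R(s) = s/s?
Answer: -570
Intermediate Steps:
R(s) = 1
v(u, V) = 2 - 2*u (v(u, V) = 2 - (u + u) = 2 - 2*u)
N(n) = -158 (N(n) = 1 - 159 = -158)
v(207, 223) + N(662) = (2 - 2*207) - 158 = (2 - 414) - 158 = -412 - 158 = -570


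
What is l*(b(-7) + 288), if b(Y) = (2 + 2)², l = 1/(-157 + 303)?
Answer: 152/73 ≈ 2.0822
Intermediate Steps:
l = 1/146 ≈ 0.0068493
b(Y) = 16 (b(Y) = 4² = 16)
l*(b(-7) + 288) = (16 + 288)/146 = (1/146)*304 = 152/73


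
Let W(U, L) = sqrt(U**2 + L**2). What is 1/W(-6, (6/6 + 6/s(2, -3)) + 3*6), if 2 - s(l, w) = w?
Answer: 5*sqrt(11101)/11101 ≈ 0.047456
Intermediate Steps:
s(l, w) = 2 - w
W(U, L) = sqrt(L**2 + U**2)
1/W(-6, (6/6 + 6/s(2, -3)) + 3*6) = 1/(sqrt(((6/6 + 6/(2 - 1*(-3))) + 3*6)**2 + (-6)**2)) = 1/(sqrt(((6*(1/6) + 6/(2 + 3)) + 18)**2 + 36)) = 1/(sqrt(((1 + 6/5) + 18)**2 + 36)) = 1/(sqrt((11/5 + 18)**2 + 36)) = 1/(sqrt((101/5)**2 + 36)) = 1/(sqrt(10201/25 + 36)) = 1/(sqrt(11101/25)) = 1/(sqrt(11101)/5) = 5*sqrt(11101)/11101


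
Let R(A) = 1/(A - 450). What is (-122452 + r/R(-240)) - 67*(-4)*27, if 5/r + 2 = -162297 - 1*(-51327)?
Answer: -6392873251/55486 ≈ -1.1522e+5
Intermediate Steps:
r = -5/110972 (r = 5/(-2 + (-162297 - 1*(-51327))) = 5/(-2 + (-162297 + 51327)) = 5/(-2 - 110970) = 5/(-110972) = 5*(-1/110972) = -5/110972 ≈ -4.5056e-5)
R(A) = 1/(-450 + A)
(-122452 + r/R(-240)) - 67*(-4)*27 = (-122452 - 5/(110972*(1/(-450 - 240)))) - 67*(-4)*27 = (-122452 - 5/(110972*(1/(-690)))) + 268*27 = (-122452 - 5/(110972*(-1/690))) + 7236 = (-122452 - 5/110972*(-690)) + 7236 = (-122452 + 1725/55486) + 7236 = -6794369947/55486 + 7236 = -6392873251/55486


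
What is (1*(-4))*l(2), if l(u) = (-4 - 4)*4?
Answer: 128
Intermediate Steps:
l(u) = -32 (l(u) = -8*4 = -32)
(1*(-4))*l(2) = (1*(-4))*(-32) = -4*(-32) = 128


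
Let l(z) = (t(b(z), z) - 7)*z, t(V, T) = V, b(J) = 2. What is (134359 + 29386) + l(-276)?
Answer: 165125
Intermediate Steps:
l(z) = -5*z (l(z) = (2 - 7)*z = -5*z)
(134359 + 29386) + l(-276) = (134359 + 29386) - 5*(-276) = 163745 + 1380 = 165125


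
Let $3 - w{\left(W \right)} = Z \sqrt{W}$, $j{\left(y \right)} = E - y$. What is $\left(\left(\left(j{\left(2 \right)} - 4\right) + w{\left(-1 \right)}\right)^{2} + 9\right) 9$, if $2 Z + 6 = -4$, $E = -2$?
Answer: $81 - 450 i \approx 81.0 - 450.0 i$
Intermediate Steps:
$Z = -5$ ($Z = -3 + \frac{1}{2} \left(-4\right) = -3 - 2 = -5$)
$j{\left(y \right)} = -2 - y$
$w{\left(W \right)} = 3 + 5 \sqrt{W}$ ($w{\left(W \right)} = 3 - - 5 \sqrt{W} = 3 + 5 \sqrt{W}$)
$\left(\left(\left(j{\left(2 \right)} - 4\right) + w{\left(-1 \right)}\right)^{2} + 9\right) 9 = \left(\left(\left(\left(-2 - 2\right) - 4\right) + \left(3 + 5 \sqrt{-1}\right)\right)^{2} + 9\right) 9 = \left(\left(\left(\left(-2 - 2\right) - 4\right) + \left(3 + 5 i\right)\right)^{2} + 9\right) 9 = \left(\left(\left(-4 - 4\right) + \left(3 + 5 i\right)\right)^{2} + 9\right) 9 = \left(\left(-8 + \left(3 + 5 i\right)\right)^{2} + 9\right) 9 = \left(\left(-5 + 5 i\right)^{2} + 9\right) 9 = \left(9 + \left(-5 + 5 i\right)^{2}\right) 9 = 81 + 9 \left(-5 + 5 i\right)^{2}$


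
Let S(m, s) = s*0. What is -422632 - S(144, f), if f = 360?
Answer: -422632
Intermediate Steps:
S(m, s) = 0
-422632 - S(144, f) = -422632 - 1*0 = -422632 + 0 = -422632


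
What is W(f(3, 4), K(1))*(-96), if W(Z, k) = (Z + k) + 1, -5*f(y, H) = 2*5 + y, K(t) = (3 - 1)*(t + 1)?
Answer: -1152/5 ≈ -230.40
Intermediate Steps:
K(t) = 2 + 2*t (K(t) = 2*(1 + t) = 2 + 2*t)
f(y, H) = -2 - y/5 (f(y, H) = -(2*5 + y)/5 = -(10 + y)/5 = -2 - y/5)
W(Z, k) = 1 + Z + k
W(f(3, 4), K(1))*(-96) = (1 + (-2 - 1/5*3) + (2 + 2*1))*(-96) = (1 + (-2 - 3/5) + (2 + 2))*(-96) = (1 - 13/5 + 4)*(-96) = (12/5)*(-96) = -1152/5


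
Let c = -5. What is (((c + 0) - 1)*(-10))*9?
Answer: 540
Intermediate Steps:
(((c + 0) - 1)*(-10))*9 = (((-5 + 0) - 1)*(-10))*9 = ((-5 - 1)*(-10))*9 = -6*(-10)*9 = 60*9 = 540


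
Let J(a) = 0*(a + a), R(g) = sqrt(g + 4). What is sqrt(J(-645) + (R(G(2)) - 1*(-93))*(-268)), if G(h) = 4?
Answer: 2*sqrt(-6231 - 134*sqrt(2)) ≈ 160.26*I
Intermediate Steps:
R(g) = sqrt(4 + g)
J(a) = 0 (J(a) = 0*(2*a) = 0)
sqrt(J(-645) + (R(G(2)) - 1*(-93))*(-268)) = sqrt(0 + (sqrt(4 + 4) - 1*(-93))*(-268)) = sqrt(0 + (sqrt(8) + 93)*(-268)) = sqrt(0 + (2*sqrt(2) + 93)*(-268)) = sqrt(0 + (93 + 2*sqrt(2))*(-268)) = sqrt(0 + (-24924 - 536*sqrt(2))) = sqrt(-24924 - 536*sqrt(2))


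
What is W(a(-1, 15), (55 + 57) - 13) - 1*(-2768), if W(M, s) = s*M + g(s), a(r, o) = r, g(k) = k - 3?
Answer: 2765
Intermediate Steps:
g(k) = -3 + k
W(M, s) = -3 + s + M*s (W(M, s) = s*M + (-3 + s) = M*s + (-3 + s) = -3 + s + M*s)
W(a(-1, 15), (55 + 57) - 13) - 1*(-2768) = (-3 + ((55 + 57) - 13) - ((55 + 57) - 13)) - 1*(-2768) = (-3 + (112 - 13) - (112 - 13)) + 2768 = (-3 + 99 - 1*99) + 2768 = (-3 + 99 - 99) + 2768 = -3 + 2768 = 2765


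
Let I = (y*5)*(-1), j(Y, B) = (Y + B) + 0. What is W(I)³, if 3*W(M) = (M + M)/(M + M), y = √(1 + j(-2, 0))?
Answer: 1/27 ≈ 0.037037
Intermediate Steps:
j(Y, B) = B + Y (j(Y, B) = (B + Y) + 0 = B + Y)
y = I (y = √(1 + (0 - 2)) = √(1 - 2) = √(-1) = I ≈ 1.0*I)
I = -5*I (I = (I*5)*(-1) = (5*I)*(-1) = -5*I ≈ -5.0*I)
W(M) = ⅓ (W(M) = ((M + M)/(M + M))/3 = ((2*M)/((2*M)))/3 = ((2*M)*(1/(2*M)))/3 = (⅓)*1 = ⅓)
W(I)³ = (⅓)³ = 1/27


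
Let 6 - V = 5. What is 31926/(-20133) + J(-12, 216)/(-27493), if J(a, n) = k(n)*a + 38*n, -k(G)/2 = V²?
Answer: -347825458/184505523 ≈ -1.8852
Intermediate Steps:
V = 1 (V = 6 - 1*5 = 6 - 5 = 1)
k(G) = -2 (k(G) = -2*1² = -2*1 = -2)
J(a, n) = -2*a + 38*n
31926/(-20133) + J(-12, 216)/(-27493) = 31926/(-20133) + (-2*(-12) + 38*216)/(-27493) = 31926*(-1/20133) + (24 + 8208)*(-1/27493) = -10642/6711 + 8232*(-1/27493) = -10642/6711 - 8232/27493 = -347825458/184505523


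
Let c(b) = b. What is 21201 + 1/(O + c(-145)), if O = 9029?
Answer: 188349685/8884 ≈ 21201.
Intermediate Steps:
21201 + 1/(O + c(-145)) = 21201 + 1/(9029 - 145) = 21201 + 1/8884 = 188349685/8884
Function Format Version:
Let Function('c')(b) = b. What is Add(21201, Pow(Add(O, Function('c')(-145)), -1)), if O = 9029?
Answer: Rational(188349685, 8884) ≈ 21201.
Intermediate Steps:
Add(21201, Pow(Add(O, Function('c')(-145)), -1)) = Add(21201, Pow(Add(9029, -145), -1)) = Add(21201, Pow(8884, -1)) = Add(21201, Rational(1, 8884)) = Rational(188349685, 8884)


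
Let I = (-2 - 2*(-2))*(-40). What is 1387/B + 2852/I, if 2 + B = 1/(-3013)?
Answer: -87877871/120540 ≈ -729.04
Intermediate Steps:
B = -6027/3013 (B = -2 + 1/(-3013) = -2 - 1/3013 = -6027/3013 ≈ -2.0003)
I = -80 (I = (-2 + 4)*(-40) = 2*(-40) = -80)
1387/B + 2852/I = 1387/(-6027/3013) + 2852/(-80) = 1387*(-3013/6027) + 2852*(-1/80) = -4179031/6027 - 713/20 = -87877871/120540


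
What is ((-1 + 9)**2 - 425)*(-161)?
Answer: 58121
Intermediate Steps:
((-1 + 9)**2 - 425)*(-161) = (8**2 - 425)*(-161) = (64 - 425)*(-161) = -361*(-161) = 58121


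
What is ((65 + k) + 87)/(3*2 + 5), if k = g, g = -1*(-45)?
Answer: 197/11 ≈ 17.909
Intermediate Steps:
g = 45
k = 45
((65 + k) + 87)/(3*2 + 5) = ((65 + 45) + 87)/(3*2 + 5) = (110 + 87)/(6 + 5) = 197/11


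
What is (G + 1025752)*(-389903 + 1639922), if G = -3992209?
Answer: -3708127612683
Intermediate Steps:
(G + 1025752)*(-389903 + 1639922) = (-3992209 + 1025752)*(-389903 + 1639922) = -2966457*1250019 = -3708127612683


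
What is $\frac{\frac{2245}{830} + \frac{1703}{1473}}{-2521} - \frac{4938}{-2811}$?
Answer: $\frac{1013758980913}{577594795686} \approx 1.7551$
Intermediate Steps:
$\frac{\frac{2245}{830} + \frac{1703}{1473}}{-2521} - \frac{4938}{-2811} = \left(2245 \cdot \frac{1}{830} + 1703 \cdot \frac{1}{1473}\right) \left(- \frac{1}{2521}\right) - - \frac{1646}{937} = \left(\frac{449}{166} + \frac{1703}{1473}\right) \left(- \frac{1}{2521}\right) + \frac{1646}{937} = \frac{944075}{244518} \left(- \frac{1}{2521}\right) + \frac{1646}{937} = - \frac{944075}{616429878} + \frac{1646}{937} = \frac{1013758980913}{577594795686}$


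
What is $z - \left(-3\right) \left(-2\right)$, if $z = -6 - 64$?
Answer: $-76$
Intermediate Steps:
$z = -70$ ($z = -6 - 64 = -70$)
$z - \left(-3\right) \left(-2\right) = -70 - \left(-3\right) \left(-2\right) = -70 - 6 = -76$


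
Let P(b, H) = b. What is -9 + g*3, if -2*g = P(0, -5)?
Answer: -9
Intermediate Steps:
g = 0 (g = -½*0 = 0)
-9 + g*3 = -9 + 0*3 = -9 + 0 = -9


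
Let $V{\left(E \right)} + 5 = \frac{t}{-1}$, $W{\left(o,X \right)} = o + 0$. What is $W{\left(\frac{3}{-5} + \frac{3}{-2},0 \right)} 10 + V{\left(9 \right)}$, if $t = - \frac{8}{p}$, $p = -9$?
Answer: $- \frac{242}{9} \approx -26.889$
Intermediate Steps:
$t = \frac{8}{9}$ ($t = - \frac{8}{-9} = \left(-8\right) \left(- \frac{1}{9}\right) = \frac{8}{9} \approx 0.88889$)
$W{\left(o,X \right)} = o$
$V{\left(E \right)} = - \frac{53}{9}$ ($V{\left(E \right)} = -5 + \frac{8}{9 \left(-1\right)} = -5 + \frac{8}{9} \left(-1\right) = -5 - \frac{8}{9} = - \frac{53}{9}$)
$W{\left(\frac{3}{-5} + \frac{3}{-2},0 \right)} 10 + V{\left(9 \right)} = \left(\frac{3}{-5} + \frac{3}{-2}\right) 10 - \frac{53}{9} = \left(3 \left(- \frac{1}{5}\right) + 3 \left(- \frac{1}{2}\right)\right) 10 - \frac{53}{9} = \left(- \frac{3}{5} - \frac{3}{2}\right) 10 - \frac{53}{9} = \left(- \frac{21}{10}\right) 10 - \frac{53}{9} = -21 - \frac{53}{9} = - \frac{242}{9}$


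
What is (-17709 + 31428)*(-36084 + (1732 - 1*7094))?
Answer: -568597674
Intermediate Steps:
(-17709 + 31428)*(-36084 + (1732 - 1*7094)) = 13719*(-36084 + (1732 - 7094)) = 13719*(-36084 - 5362) = 13719*(-41446) = -568597674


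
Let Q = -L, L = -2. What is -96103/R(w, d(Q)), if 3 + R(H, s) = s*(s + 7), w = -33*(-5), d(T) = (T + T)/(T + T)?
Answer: -96103/5 ≈ -19221.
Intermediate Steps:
Q = 2 (Q = -1*(-2) = 2)
d(T) = 1 (d(T) = (2*T)/((2*T)) = (2*T)*(1/(2*T)) = 1)
w = 165
R(H, s) = -3 + s*(7 + s) (R(H, s) = -3 + s*(s + 7) = -3 + s*(7 + s))
-96103/R(w, d(Q)) = -96103/(-3 + 1² + 7*1) = -96103/(-3 + 1 + 7) = -96103/5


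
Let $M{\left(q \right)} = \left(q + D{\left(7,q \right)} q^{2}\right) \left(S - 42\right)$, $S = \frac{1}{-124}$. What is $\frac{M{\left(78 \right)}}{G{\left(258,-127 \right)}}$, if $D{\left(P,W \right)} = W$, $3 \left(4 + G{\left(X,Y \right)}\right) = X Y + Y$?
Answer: $\frac{741704301}{408022} \approx 1817.8$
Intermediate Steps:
$G{\left(X,Y \right)} = -4 + \frac{Y}{3} + \frac{X Y}{3}$ ($G{\left(X,Y \right)} = -4 + \frac{X Y + Y}{3} = -4 + \frac{Y + X Y}{3} = -4 + \left(\frac{Y}{3} + \frac{X Y}{3}\right) = -4 + \frac{Y}{3} + \frac{X Y}{3}$)
$S = - \frac{1}{124} \approx -0.0080645$
$M{\left(q \right)} = - \frac{5209 q}{124} - \frac{5209 q^{3}}{124}$ ($M{\left(q \right)} = \left(q + q q^{2}\right) \left(- \frac{1}{124} - 42\right) = \left(q + q^{3}\right) \left(- \frac{5209}{124}\right) = - \frac{5209 q}{124} - \frac{5209 q^{3}}{124}$)
$\frac{M{\left(78 \right)}}{G{\left(258,-127 \right)}} = \frac{\left(- \frac{5209}{124}\right) 78 \left(1 + 78^{2}\right)}{-4 + \frac{1}{3} \left(-127\right) + \frac{1}{3} \cdot 258 \left(-127\right)} = \frac{\left(- \frac{5209}{124}\right) 78 \left(1 + 6084\right)}{-4 - \frac{127}{3} - 10922} = \frac{\left(- \frac{5209}{124}\right) 78 \cdot 6085}{- \frac{32905}{3}} = \left(- \frac{1236173835}{62}\right) \left(- \frac{3}{32905}\right) = \frac{741704301}{408022}$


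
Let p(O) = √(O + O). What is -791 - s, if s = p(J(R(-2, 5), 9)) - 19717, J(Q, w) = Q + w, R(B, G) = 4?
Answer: 18926 - √26 ≈ 18921.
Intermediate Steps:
p(O) = √2*√O (p(O) = √(2*O) = √2*√O)
s = -19717 + √26 (s = √2*√(4 + 9) - 19717 = √2*√13 - 19717 = √26 - 19717 = -19717 + √26 ≈ -19712.)
-791 - s = -791 - (-19717 + √26) = -791 + (19717 - √26) = 18926 - √26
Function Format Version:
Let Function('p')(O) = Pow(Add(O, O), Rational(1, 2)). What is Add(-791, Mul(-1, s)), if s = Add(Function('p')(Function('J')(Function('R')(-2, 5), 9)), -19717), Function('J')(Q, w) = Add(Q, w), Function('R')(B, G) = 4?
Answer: Add(18926, Mul(-1, Pow(26, Rational(1, 2)))) ≈ 18921.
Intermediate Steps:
Function('p')(O) = Mul(Pow(2, Rational(1, 2)), Pow(O, Rational(1, 2))) (Function('p')(O) = Pow(Mul(2, O), Rational(1, 2)) = Mul(Pow(2, Rational(1, 2)), Pow(O, Rational(1, 2))))
s = Add(-19717, Pow(26, Rational(1, 2))) (s = Add(Mul(Pow(2, Rational(1, 2)), Pow(Add(4, 9), Rational(1, 2))), -19717) = Add(Mul(Pow(2, Rational(1, 2)), Pow(13, Rational(1, 2))), -19717) = Add(Pow(26, Rational(1, 2)), -19717) = Add(-19717, Pow(26, Rational(1, 2))) ≈ -19712.)
Add(-791, Mul(-1, s)) = Add(-791, Mul(-1, Add(-19717, Pow(26, Rational(1, 2))))) = Add(-791, Add(19717, Mul(-1, Pow(26, Rational(1, 2))))) = Add(18926, Mul(-1, Pow(26, Rational(1, 2))))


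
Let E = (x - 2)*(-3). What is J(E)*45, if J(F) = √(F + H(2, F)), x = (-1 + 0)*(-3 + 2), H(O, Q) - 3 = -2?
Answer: 90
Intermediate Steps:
H(O, Q) = 1 (H(O, Q) = 3 - 2 = 1)
x = 1 (x = -1*(-1) = 1)
E = 3 (E = (1 - 2)*(-3) = -1*(-3) = 3)
J(F) = √(1 + F) (J(F) = √(F + 1) = √(1 + F))
J(E)*45 = √(1 + 3)*45 = √4*45 = 2*45 = 90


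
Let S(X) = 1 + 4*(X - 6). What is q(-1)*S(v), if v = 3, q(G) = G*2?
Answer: 22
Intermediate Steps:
q(G) = 2*G
S(X) = -23 + 4*X (S(X) = 1 + 4*(-6 + X) = 1 + (-24 + 4*X) = -23 + 4*X)
q(-1)*S(v) = (2*(-1))*(-23 + 4*3) = -2*(-23 + 12) = -2*(-11) = 22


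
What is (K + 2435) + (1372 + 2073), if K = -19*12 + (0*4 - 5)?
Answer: 5647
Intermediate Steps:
K = -233 (K = -228 + (0 - 5) = -228 - 5 = -233)
(K + 2435) + (1372 + 2073) = (-233 + 2435) + (1372 + 2073) = 2202 + 3445 = 5647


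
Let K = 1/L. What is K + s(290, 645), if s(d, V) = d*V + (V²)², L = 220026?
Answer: 38081437290179551/220026 ≈ 1.7308e+11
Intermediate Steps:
s(d, V) = V⁴ + V*d (s(d, V) = V*d + V⁴ = V⁴ + V*d)
K = 1/220026 ≈ 4.5449e-6
K + s(290, 645) = 1/220026 + 645*(290 + 645³) = 1/220026 + 645*(290 + 268336125) = 1/220026 + 645*268336415 = 1/220026 + 173076987675 = 38081437290179551/220026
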